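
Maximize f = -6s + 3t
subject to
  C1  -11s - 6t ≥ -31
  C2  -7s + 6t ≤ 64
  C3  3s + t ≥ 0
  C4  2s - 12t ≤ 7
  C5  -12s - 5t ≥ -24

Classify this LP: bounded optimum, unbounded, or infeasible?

Extreme points and f = -6s + 3t:
  (-11/6, 307/36) → f = 439/12
  (-11/17, 108/17) → f = 390/17
  (-64/25, 192/25) → f = 192/5
  (7/38, -21/38) → f = -105/38
  (323/154, -18/77) → f = -93/7
The feasible region has finitely many vertices and no improving ray; the maximum is 192/5 at (-64/25, 192/25).

bounded optimum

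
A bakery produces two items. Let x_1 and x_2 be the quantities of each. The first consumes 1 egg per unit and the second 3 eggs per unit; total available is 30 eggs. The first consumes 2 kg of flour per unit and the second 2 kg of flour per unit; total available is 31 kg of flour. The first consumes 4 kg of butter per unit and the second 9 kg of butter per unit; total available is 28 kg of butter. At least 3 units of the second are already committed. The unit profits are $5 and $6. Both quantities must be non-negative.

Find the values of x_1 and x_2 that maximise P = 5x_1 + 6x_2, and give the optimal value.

x_1 = 1/4, x_2 = 3, maximum P = 77/4

Extreme points and P = 5x_1 + 6x_2:
  (0, 28/9) → P = 56/3
  (0, 3) → P = 18
  (1/4, 3) → P = 77/4

At the optimal vertex, 4x_1 + 9x_2 = 28 and x_2 = 3.
Solving simultaneously gives x_1 = 1/4, x_2 = 3.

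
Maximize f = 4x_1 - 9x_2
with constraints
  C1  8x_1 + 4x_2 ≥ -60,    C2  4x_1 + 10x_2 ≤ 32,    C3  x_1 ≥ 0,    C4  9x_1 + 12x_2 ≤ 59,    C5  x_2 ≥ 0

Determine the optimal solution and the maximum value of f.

Feasible corners and f = 4x_1 - 9x_2:
  (0, 16/5) → f = -144/5
  (103/21, 26/21) → f = 178/21
  (0, 0) → f = 0
  (59/9, 0) → f = 236/9

At the optimal vertex, 9x_1 + 12x_2 = 59 and x_2 = 0.
Solving simultaneously gives x_1 = 59/9, x_2 = 0.

x_1 = 59/9, x_2 = 0, maximum f = 236/9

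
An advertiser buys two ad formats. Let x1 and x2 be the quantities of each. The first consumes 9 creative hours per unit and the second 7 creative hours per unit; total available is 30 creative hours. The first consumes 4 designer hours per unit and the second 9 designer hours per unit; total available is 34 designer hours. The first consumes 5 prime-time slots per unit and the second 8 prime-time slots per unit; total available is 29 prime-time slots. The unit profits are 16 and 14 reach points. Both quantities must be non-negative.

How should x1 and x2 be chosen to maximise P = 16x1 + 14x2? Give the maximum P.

x1 = 1, x2 = 3, maximum P = 58

Extreme points and P = 16x1 + 14x2:
  (0, 0) → P = 0
  (0, 29/8) → P = 203/4
  (10/3, 0) → P = 160/3
  (1, 3) → P = 58

The optimum lies where 9x1 + 7x2 = 30 and 5x1 + 8x2 = 29.
Solving simultaneously gives x1 = 1, x2 = 3.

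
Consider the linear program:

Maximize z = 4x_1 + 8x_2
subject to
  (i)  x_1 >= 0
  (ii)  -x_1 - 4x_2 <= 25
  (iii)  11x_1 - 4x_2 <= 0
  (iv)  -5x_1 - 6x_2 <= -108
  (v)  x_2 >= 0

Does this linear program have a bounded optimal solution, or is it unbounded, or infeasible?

From the feasible point (0, 18), moving in the direction (0, 1) keeps every constraint satisfied while z increases without bound.

unbounded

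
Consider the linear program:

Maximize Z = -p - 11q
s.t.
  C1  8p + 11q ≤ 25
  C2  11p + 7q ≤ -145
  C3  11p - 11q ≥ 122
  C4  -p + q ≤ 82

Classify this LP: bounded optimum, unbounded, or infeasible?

unbounded

From the feasible point (-247/66, -89/6), moving in the direction (-11, -11) keeps every constraint satisfied while Z increases without bound.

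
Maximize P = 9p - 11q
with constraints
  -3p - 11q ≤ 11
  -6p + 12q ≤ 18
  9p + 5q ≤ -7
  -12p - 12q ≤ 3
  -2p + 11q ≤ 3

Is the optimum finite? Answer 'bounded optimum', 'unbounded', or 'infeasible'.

The boundaries -3p - 11q = 11 and 9p + 5q = -7 meet at (-11/42, -13/14), but that point violates -12p - 12q ≤ 3. Every candidate vertex is excluded by some other constraint, so the feasible region is empty.

infeasible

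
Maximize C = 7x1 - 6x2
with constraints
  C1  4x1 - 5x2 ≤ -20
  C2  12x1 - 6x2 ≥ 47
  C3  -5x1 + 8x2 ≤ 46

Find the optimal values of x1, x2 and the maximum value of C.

x1 = 10, x2 = 12, maximum C = -2

Corner points and C = 7x1 - 6x2:
  (355/36, 107/9) → C = -83/36
  (10, 12) → C = -2
  (326/33, 787/66) → C = -79/33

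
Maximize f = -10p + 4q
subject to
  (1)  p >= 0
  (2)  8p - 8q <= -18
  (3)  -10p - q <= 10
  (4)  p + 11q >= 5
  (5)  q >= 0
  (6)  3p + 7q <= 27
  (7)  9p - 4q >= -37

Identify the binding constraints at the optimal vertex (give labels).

Extreme points and f = -10p + 4q:
  (0, 9/4) → f = 9
  (0, 27/7) → f = 108/7
  (9/8, 27/8) → f = 9/4

The maximum is at (0, 27/7). Substituting into each constraint, equality holds for (1) and (6); the remaining constraints have slack.

(1) and (6)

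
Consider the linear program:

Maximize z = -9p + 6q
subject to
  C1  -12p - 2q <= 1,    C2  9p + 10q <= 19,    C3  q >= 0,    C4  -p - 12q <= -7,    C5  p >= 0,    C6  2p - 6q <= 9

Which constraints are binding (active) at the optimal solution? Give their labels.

C2 and C5

Extreme points and z = -9p + 6q:
  (79/49, 22/49) → z = -579/49
  (0, 19/10) → z = 57/5
  (0, 7/12) → z = 7/2

The maximum is at (0, 19/10). Substituting into each constraint, equality holds for C2 and C5; the remaining constraints have slack.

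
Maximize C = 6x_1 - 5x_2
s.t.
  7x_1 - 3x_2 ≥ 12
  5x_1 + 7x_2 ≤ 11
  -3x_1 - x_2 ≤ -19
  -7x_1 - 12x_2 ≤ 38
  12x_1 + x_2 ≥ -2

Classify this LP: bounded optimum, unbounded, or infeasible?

bounded optimum

Corner points and C = 6x_1 - 5x_2:
  (61/8, -31/8) → C = 521/8
  (398/11, -267/11) → C = 3723/11
  (266/29, -247/29) → C = 2831/29
The feasible region has finitely many vertices and no improving ray; the maximum is 3723/11 at (398/11, -267/11).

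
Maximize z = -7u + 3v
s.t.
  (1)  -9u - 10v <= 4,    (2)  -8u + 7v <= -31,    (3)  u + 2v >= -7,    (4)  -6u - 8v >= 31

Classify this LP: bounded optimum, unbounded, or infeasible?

infeasible

The boundaries -9u - 10v = 4 and -8u + 7v = -31 meet at (282/143, -311/143), but that point violates -6u - 8v ≥ 31. Every candidate vertex is excluded by some other constraint, so the feasible region is empty.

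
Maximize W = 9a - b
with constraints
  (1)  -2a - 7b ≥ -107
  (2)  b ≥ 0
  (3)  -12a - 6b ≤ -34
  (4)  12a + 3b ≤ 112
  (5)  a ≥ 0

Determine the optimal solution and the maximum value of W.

a = 28/3, b = 0, maximum W = 84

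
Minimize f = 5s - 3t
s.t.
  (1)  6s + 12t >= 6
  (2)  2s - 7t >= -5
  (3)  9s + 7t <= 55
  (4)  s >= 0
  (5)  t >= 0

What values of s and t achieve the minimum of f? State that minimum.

Corner points and f = 5s - 3t:
  (0, 1/2) → f = -3/2
  (1, 0) → f = 5
  (50/11, 155/77) → f = 1285/77
  (0, 5/7) → f = -15/7
  (55/9, 0) → f = 275/9

s = 0, t = 5/7, minimum f = -15/7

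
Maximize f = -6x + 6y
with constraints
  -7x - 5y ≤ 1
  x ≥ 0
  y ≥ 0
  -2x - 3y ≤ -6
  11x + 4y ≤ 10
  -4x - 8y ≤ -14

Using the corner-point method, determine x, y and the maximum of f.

x = 0, y = 5/2, maximum f = 15

The optimum lies where x = 0 and 11x + 4y = 10.
Solving simultaneously gives x = 0, y = 5/2.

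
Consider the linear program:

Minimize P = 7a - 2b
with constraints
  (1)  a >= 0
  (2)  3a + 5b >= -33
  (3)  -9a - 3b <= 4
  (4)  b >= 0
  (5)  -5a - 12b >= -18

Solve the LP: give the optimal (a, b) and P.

At the optimal vertex, a = 0 and -5a - 12b = -18.
Solving simultaneously gives a = 0, b = 3/2.

a = 0, b = 3/2, minimum P = -3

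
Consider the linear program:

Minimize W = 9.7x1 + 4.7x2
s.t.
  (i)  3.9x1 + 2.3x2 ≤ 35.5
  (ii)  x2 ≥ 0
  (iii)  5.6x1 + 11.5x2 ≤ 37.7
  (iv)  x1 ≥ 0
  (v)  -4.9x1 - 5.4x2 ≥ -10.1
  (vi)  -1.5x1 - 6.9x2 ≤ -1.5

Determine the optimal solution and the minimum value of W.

At the optimal vertex, x1 = 0 and -1.5x1 - 6.9x2 = -1.5.
Solving simultaneously gives x1 = 0, x2 = 5/23.

x1 = 0, x2 = 5/23, minimum W = 47/46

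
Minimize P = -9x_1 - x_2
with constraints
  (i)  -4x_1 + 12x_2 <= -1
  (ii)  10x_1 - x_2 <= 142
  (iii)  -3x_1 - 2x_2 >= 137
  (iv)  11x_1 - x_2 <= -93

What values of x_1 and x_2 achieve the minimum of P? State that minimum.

Feasible corners and P = -9x_1 - x_2:
  (-821/22, -551/44) → P = 15329/44
  (-235, -2492) → P = 4607
  (-323/25, -1228/25) → P = 827/5
The feasible region is unbounded (it extends along (-3, -1), (-1, -10)), but P strictly increases along every unbounded feasible direction, so there is no improving ray and the minimum is attained at a vertex.

x_1 = -323/25, x_2 = -1228/25, minimum P = 827/5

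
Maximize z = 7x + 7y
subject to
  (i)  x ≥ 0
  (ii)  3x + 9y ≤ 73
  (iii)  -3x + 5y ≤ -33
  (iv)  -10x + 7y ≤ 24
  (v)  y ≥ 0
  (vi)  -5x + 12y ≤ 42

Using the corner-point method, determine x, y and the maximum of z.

Corner points and z = 7x + 7y:
  (331/21, 20/7) → z = 391/3
  (73/3, 0) → z = 511/3
  (11, 0) → z = 77

At the optimal vertex, 3x + 9y = 73 and y = 0.
Solving simultaneously gives x = 73/3, y = 0.

x = 73/3, y = 0, maximum z = 511/3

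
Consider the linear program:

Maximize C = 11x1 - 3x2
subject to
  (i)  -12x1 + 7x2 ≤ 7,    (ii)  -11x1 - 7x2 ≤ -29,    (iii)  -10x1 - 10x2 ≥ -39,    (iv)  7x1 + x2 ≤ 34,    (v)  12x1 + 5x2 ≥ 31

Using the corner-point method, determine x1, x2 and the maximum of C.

At the optimal vertex, -11x1 - 7x2 = -29 and 7x1 + x2 = 34.
Solving simultaneously gives x1 = 11/2, x2 = -9/2.

x1 = 11/2, x2 = -9/2, maximum C = 74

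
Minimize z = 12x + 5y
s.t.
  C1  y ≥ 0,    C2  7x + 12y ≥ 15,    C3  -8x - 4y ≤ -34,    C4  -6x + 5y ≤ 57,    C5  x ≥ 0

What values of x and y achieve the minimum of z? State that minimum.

x = 0, y = 17/2, minimum z = 85/2

Extreme points and z = 12x + 5y:
  (17/4, 0) → z = 51
  (0, 17/2) → z = 85/2
  (0, 57/5) → z = 57
The feasible region is unbounded (it extends along (5, 6), (1, 0)), but z strictly increases along every unbounded feasible direction, so there is no improving ray and the minimum is attained at a vertex.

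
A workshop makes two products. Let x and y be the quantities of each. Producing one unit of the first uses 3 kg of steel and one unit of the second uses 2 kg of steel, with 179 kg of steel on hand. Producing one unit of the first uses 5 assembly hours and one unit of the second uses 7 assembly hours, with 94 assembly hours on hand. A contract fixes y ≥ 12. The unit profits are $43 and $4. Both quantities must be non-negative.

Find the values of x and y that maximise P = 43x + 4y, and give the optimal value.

At the optimal vertex, 5x + 7y = 94 and y = 12.
Solving simultaneously gives x = 2, y = 12.

x = 2, y = 12, maximum P = 134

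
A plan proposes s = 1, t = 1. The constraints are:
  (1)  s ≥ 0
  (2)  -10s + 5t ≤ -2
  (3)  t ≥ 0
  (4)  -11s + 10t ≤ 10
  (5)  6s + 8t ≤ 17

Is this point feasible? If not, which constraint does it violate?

feasible

(1): 1 ≥ 0 ✓
(2): -5 ≤ -2 ✓
(3): 1 ≥ 0 ✓
(4): -1 ≤ 10 ✓
(5): 14 ≤ 17 ✓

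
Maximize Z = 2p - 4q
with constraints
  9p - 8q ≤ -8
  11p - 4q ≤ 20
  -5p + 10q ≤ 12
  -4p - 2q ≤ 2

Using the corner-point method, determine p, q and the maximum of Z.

p = -16/25, q = 7/25, maximum Z = -12/5

Feasible corners and Z = 2p - 4q:
  (8/25, 34/25) → Z = -24/5
  (-16/25, 7/25) → Z = -12/5
  (-22/25, 19/25) → Z = -24/5

The optimum lies where 9p - 8q = -8 and -4p - 2q = 2.
Solving simultaneously gives p = -16/25, q = 7/25.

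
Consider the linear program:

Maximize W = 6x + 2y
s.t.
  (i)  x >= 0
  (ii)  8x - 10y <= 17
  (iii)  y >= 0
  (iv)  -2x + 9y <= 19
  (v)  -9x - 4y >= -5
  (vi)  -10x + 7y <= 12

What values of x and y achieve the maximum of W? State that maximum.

x = 5/9, y = 0, maximum W = 10/3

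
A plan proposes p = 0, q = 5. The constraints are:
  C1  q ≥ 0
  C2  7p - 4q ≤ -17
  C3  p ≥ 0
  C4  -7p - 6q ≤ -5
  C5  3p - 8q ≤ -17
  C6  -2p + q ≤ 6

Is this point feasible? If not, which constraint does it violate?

feasible

C1: 5 ≥ 0 ✓
C2: -20 ≤ -17 ✓
C3: 0 ≥ 0 ✓
C4: -30 ≤ -5 ✓
C5: -40 ≤ -17 ✓
C6: 5 ≤ 6 ✓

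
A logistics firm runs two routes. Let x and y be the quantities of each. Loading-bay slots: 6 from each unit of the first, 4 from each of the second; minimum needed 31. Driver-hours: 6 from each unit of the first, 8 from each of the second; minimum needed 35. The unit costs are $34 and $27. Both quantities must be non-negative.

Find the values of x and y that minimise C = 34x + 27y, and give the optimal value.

x = 9/2, y = 1, minimum C = 180

The feasible region is unbounded (it extends along (0, 1), (1, 0)), but C strictly increases along every unbounded feasible direction, so there is no improving ray and the minimum is attained at a vertex.

At the optimal vertex, 6x + 4y = 31 and 6x + 8y = 35.
Solving simultaneously gives x = 9/2, y = 1.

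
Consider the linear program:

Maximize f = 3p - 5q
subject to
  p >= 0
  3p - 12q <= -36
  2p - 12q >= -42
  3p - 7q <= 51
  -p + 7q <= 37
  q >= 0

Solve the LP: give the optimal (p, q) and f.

p = 6, q = 9/2, maximum f = -9/2

Corner points and f = 3p - 5q:
  (0, 3) → f = -15
  (0, 7/2) → f = -35/2
  (6, 9/2) → f = -9/2

The binding constraints are 3p - 12q = -36 and 2p - 12q = -42.
Solving simultaneously gives p = 6, q = 9/2.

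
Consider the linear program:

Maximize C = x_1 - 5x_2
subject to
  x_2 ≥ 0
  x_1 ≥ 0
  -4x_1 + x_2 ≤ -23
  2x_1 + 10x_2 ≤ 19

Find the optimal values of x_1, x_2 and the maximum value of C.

Extreme points and C = x_1 - 5x_2:
  (23/4, 0) → C = 23/4
  (19/2, 0) → C = 19/2
  (83/14, 5/7) → C = 33/14

The optimum lies where x_2 = 0 and 2x_1 + 10x_2 = 19.
Solving simultaneously gives x_1 = 19/2, x_2 = 0.

x_1 = 19/2, x_2 = 0, maximum C = 19/2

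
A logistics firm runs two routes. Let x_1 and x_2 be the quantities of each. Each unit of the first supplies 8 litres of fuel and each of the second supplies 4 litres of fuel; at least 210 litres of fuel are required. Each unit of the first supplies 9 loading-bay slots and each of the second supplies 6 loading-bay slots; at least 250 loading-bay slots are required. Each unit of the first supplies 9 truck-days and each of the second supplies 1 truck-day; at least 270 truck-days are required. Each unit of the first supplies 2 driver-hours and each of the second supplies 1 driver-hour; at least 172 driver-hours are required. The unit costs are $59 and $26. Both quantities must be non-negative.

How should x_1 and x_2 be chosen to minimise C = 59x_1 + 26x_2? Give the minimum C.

Feasible corners and C = 59x_1 + 26x_2:
  (0, 270) → C = 7020
  (86, 0) → C = 5074
  (14, 144) → C = 4570
The feasible region is unbounded (it extends along (0, 1), (1, 0)), but C strictly increases along every unbounded feasible direction, so there is no improving ray and the minimum is attained at a vertex.

x_1 = 14, x_2 = 144, minimum C = 4570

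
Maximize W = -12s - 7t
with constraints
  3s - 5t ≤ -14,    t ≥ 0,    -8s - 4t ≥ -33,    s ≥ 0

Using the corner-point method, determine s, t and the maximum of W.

s = 0, t = 14/5, maximum W = -98/5

Feasible corners and W = -12s - 7t:
  (109/52, 211/52) → W = -2785/52
  (0, 14/5) → W = -98/5
  (0, 33/4) → W = -231/4

The optimum lies where 3s - 5t = -14 and s = 0.
Solving simultaneously gives s = 0, t = 14/5.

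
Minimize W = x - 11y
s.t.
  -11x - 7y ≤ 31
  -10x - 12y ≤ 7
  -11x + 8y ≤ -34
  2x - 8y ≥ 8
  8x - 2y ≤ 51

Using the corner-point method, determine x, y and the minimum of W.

Feasible corners and W = x - 11y:
  (88/53, -417/212) → W = 4939/212
  (299/58, -283/58) → W = 1706/29
  (26/9, -5/18) → W = 107/18
  (98/15, 19/30) → W = -13/30

At the optimal vertex, 2x - 8y = 8 and 8x - 2y = 51.
Solving simultaneously gives x = 98/15, y = 19/30.

x = 98/15, y = 19/30, minimum W = -13/30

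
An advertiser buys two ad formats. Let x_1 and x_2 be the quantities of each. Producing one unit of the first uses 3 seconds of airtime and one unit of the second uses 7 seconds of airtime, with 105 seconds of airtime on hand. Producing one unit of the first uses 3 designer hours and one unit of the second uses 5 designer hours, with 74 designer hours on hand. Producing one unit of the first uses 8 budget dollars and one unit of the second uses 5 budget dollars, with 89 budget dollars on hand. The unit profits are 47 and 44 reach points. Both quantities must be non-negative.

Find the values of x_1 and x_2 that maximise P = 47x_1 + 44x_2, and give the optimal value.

Corner points and P = 47x_1 + 44x_2:
  (0, 0) → P = 0
  (0, 74/5) → P = 3256/5
  (89/8, 0) → P = 4183/8
  (3, 13) → P = 713

The binding constraints are 3x_1 + 5x_2 = 74 and 8x_1 + 5x_2 = 89.
Solving simultaneously gives x_1 = 3, x_2 = 13.

x_1 = 3, x_2 = 13, maximum P = 713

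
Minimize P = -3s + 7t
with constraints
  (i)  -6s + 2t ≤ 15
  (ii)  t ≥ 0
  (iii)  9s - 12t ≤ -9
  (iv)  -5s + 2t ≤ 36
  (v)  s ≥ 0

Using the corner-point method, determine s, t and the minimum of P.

Feasible corners and P = -3s + 7t:
  (21, 141/2) → P = 861/2
  (0, 15/2) → P = 105/2
  (0, 3/4) → P = 21/4
The feasible region is unbounded (it extends along (4, 3), (2, 5)), but P strictly increases along every unbounded feasible direction, so there is no improving ray and the minimum is attained at a vertex.

s = 0, t = 3/4, minimum P = 21/4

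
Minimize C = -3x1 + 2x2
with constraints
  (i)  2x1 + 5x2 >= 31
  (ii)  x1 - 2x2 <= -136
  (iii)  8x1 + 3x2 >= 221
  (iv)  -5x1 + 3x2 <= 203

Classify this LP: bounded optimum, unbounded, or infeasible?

unbounded

From the feasible point (34/19, 1309/19), moving in the direction (2, 1) keeps every constraint satisfied while C decreases without bound.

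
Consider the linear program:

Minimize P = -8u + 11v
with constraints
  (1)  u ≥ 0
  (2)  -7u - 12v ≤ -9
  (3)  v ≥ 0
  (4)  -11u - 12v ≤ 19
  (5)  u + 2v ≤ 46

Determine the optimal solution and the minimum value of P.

Extreme points and P = -8u + 11v:
  (0, 3/4) → P = 33/4
  (0, 23) → P = 253
  (9/7, 0) → P = -72/7
  (46, 0) → P = -368

At the optimal vertex, v = 0 and u + 2v = 46.
Solving simultaneously gives u = 46, v = 0.

u = 46, v = 0, minimum P = -368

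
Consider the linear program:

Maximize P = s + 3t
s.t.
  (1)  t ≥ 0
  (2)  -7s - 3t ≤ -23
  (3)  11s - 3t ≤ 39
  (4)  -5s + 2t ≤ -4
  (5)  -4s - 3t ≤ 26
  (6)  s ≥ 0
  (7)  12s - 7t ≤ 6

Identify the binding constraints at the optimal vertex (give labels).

Feasible corners and P = s + 3t:
  (2, 3) → P = 11
  (179/85, 234/85) → P = 881/85
  (66/7, 151/7) → P = 519/7
  (255/41, 402/41) → P = 1461/41

The maximum is at (66/7, 151/7). Substituting into each constraint, equality holds for (3) and (4); the remaining constraints have slack.

(3) and (4)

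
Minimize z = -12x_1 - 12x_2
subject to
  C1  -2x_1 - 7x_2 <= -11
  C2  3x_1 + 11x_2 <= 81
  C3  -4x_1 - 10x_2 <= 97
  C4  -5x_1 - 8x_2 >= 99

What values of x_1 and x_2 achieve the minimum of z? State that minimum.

Corner points and z = -12x_1 - 12x_2:
  (-789/8, 119/4) → z = 1653/2
  (-781/19, 253/19) → z = 6336/19
  (-1877/14, 615/14) → z = 7572/7
  (-1737/31, 702/31) → z = 12420/31

x_1 = -781/19, x_2 = 253/19, minimum z = 6336/19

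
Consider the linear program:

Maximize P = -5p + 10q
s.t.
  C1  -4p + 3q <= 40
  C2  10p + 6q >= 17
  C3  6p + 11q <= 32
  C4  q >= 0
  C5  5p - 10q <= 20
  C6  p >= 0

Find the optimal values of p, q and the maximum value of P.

p = 0, q = 32/11, maximum P = 320/11

Vertices and P = -5p + 10q:
  (17/10, 0) → P = -17/2
  (0, 17/6) → P = 85/3
  (108/23, 8/23) → P = -20
  (0, 32/11) → P = 320/11
  (4, 0) → P = -20

The optimum lies where 6p + 11q = 32 and p = 0.
Solving simultaneously gives p = 0, q = 32/11.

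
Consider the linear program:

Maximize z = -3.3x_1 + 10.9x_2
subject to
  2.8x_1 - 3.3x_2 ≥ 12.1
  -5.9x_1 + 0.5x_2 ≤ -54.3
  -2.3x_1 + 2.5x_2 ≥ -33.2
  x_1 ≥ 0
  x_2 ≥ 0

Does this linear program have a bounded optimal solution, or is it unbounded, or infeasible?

bounded optimum

Corner points and z = -3.3x_1 + 10.9x_2:
  (17314/1807, 8065/1807) → z = 23671/1390
  (7931/59, 6513/59) → z = 224097/295
  (543/59, 0) → z = -17919/590
  (332/23, 0) → z = -5478/115
The feasible region has finitely many vertices and no improving ray; the maximum is 224097/295 at (7931/59, 6513/59).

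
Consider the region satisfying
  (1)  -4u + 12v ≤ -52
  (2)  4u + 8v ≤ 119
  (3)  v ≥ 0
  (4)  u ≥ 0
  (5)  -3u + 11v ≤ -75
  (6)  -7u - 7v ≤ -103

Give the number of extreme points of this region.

The feasible vertices (each the meet of two boundaries and inside every other half-plane) are:
  (119/4, 0)
  (1909/68, 57/68)
  (25, 0)

3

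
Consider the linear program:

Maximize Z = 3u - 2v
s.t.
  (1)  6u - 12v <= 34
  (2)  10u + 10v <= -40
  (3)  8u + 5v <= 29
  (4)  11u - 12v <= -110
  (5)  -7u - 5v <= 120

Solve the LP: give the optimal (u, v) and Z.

Vertices and Z = 3u - 2v:
  (-158/23, 66/23) → Z = -606/23
  (-50, 46) → Z = -242
  (-1990/139, -550/139) → Z = -4870/139

u = -158/23, v = 66/23, maximum Z = -606/23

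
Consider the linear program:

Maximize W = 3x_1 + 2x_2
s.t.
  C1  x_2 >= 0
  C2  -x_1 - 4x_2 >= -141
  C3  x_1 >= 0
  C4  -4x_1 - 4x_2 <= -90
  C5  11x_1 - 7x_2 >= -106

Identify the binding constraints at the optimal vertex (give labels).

C1 and C2

Extreme points and W = 3x_1 + 2x_2:
  (141, 0) → W = 423
  (45/2, 0) → W = 135/2
  (563/51, 1657/51) → W = 5003/51
  (103/36, 707/36) → W = 1723/36

The maximum is at (141, 0). Substituting into each constraint, equality holds for C1 and C2; the remaining constraints have slack.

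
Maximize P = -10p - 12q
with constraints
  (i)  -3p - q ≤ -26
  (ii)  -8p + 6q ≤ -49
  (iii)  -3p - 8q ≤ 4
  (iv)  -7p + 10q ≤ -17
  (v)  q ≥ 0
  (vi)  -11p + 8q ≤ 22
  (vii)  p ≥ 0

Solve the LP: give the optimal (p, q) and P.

p = 26/3, q = 0, maximum P = -260/3

Vertices and P = -10p - 12q:
  (205/26, 61/26) → P = -107
  (26/3, 0) → P = -260/3
  (194/19, 207/38) → P = -3182/19
The feasible region is unbounded (it extends along (10, 7), (1, 0)), but P strictly decreases along every unbounded feasible direction, so there is no improving ray and the maximum is attained at a vertex.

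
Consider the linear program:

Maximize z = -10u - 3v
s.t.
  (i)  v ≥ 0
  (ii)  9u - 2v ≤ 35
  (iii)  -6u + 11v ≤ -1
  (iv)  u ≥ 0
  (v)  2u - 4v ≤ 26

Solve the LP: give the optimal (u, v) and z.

u = 1/6, v = 0, maximum z = -5/3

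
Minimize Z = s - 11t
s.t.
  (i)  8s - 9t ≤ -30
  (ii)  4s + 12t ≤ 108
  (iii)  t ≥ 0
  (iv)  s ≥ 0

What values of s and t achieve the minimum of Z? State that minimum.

Extreme points and Z = s - 11t:
  (51/11, 82/11) → Z = -851/11
  (0, 10/3) → Z = -110/3
  (0, 9) → Z = -99

The optimum lies where 4s + 12t = 108 and s = 0.
Solving simultaneously gives s = 0, t = 9.

s = 0, t = 9, minimum Z = -99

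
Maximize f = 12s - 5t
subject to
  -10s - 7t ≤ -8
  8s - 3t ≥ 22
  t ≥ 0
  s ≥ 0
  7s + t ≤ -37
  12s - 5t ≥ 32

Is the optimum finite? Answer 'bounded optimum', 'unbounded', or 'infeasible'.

infeasible

The boundaries 8s - 3t = 22 and t = 0 meet at (11/4, 0), but that point violates 7s + t ≤ -37. Every candidate vertex is excluded by some other constraint, so the feasible region is empty.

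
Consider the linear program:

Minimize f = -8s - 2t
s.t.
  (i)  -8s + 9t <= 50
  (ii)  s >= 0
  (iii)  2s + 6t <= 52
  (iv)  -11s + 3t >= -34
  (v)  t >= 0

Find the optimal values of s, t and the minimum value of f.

s = 5, t = 7, minimum f = -54

Vertices and f = -8s - 2t:
  (0, 50/9) → f = -100/9
  (28/11, 86/11) → f = -36
  (0, 0) → f = 0
  (5, 7) → f = -54
  (34/11, 0) → f = -272/11

The optimum lies where 2s + 6t = 52 and -11s + 3t = -34.
Solving simultaneously gives s = 5, t = 7.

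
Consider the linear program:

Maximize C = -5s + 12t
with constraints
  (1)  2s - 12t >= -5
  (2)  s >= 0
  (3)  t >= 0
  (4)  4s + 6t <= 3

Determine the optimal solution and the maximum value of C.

Extreme points and C = -5s + 12t:
  (0, 5/12) → C = 5
  (1/10, 13/30) → C = 47/10
  (0, 0) → C = 0
  (3/4, 0) → C = -15/4

s = 0, t = 5/12, maximum C = 5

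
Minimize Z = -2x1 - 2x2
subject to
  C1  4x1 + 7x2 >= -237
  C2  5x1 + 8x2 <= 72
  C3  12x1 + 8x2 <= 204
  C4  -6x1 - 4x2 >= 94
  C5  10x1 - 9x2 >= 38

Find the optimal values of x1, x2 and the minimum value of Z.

Vertices and Z = -2x1 - 2x2:
  (145/13, -523/13) → Z = 756/13
  (-1867/106, -1261/53) → Z = 4389/53
  (-347/47, -584/47) → Z = 1862/47

The optimum lies where -6x1 - 4x2 = 94 and 10x1 - 9x2 = 38.
Solving simultaneously gives x1 = -347/47, x2 = -584/47.

x1 = -347/47, x2 = -584/47, minimum Z = 1862/47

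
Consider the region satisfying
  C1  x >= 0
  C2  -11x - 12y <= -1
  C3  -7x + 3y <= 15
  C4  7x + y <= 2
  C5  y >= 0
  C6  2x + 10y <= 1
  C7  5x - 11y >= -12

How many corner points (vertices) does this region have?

Of the 21 pairwise boundary intersections, those satisfying every inequality are:
  (0, 1/12)
  (0, 1/10)
  (1/11, 0)
  (2/7, 0)
  (19/68, 3/68)

5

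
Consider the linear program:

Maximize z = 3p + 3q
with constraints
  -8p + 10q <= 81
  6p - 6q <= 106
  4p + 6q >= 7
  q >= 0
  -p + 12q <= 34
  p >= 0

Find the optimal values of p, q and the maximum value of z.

Corner points and z = 3p + 3q:
  (53/3, 0) → z = 53
  (246/11, 155/33) → z = 893/11
  (7/4, 0) → z = 21/4
  (0, 7/6) → z = 7/2
  (0, 17/6) → z = 17/2

The optimum lies where 6p - 6q = 106 and -p + 12q = 34.
Solving simultaneously gives p = 246/11, q = 155/33.

p = 246/11, q = 155/33, maximum z = 893/11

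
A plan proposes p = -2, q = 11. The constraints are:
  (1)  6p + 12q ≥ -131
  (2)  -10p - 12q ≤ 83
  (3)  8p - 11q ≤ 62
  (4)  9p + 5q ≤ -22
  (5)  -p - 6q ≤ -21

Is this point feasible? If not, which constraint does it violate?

Constraint (4): 9p + 5q = 37, which is not ≤ -22. All other constraints are satisfied.

not feasible — violates (4)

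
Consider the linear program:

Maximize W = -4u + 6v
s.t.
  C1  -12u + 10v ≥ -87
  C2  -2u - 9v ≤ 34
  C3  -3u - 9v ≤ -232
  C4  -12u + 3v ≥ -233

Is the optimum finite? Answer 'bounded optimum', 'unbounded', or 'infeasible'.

unbounded

From the feasible point (3103/138, 841/46), moving in the direction (-9, 3) keeps every constraint satisfied while W increases without bound.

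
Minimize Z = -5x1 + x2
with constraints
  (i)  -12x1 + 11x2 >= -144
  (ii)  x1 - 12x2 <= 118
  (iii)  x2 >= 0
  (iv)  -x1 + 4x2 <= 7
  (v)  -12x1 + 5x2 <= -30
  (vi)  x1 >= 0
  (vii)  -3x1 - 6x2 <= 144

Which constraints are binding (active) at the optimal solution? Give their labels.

(i) and (iv)

Feasible corners and Z = -5x1 + x2:
  (12, 0) → Z = -60
  (653/37, 228/37) → Z = -3037/37
  (5/2, 0) → Z = -25/2
  (155/43, 114/43) → Z = -661/43

The minimum is at (653/37, 228/37). Substituting into each constraint, equality holds for (i) and (iv); the remaining constraints have slack.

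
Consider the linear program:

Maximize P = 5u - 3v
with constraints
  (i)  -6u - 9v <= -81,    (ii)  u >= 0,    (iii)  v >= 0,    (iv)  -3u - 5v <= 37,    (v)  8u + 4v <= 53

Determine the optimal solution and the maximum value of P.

u = 51/16, v = 55/8, maximum P = -75/16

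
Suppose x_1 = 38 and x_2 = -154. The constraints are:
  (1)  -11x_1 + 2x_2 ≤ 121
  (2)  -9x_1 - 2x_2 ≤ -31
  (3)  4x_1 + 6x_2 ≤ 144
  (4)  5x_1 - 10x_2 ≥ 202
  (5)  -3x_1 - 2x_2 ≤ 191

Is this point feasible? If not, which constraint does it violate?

Constraint (5): -3x_1 - 2x_2 = 194, which is not ≤ 191. All other constraints are satisfied.

not feasible — violates (5)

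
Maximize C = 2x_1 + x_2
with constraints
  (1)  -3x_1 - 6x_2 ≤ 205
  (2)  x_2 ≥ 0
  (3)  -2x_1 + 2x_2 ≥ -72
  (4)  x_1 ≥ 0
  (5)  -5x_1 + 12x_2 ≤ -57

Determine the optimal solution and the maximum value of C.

Extreme points and C = 2x_1 + x_2:
  (36, 0) → C = 72
  (57/5, 0) → C = 114/5
  (375/7, 123/7) → C = 873/7

The binding constraints are -2x_1 + 2x_2 = -72 and -5x_1 + 12x_2 = -57.
Solving simultaneously gives x_1 = 375/7, x_2 = 123/7.

x_1 = 375/7, x_2 = 123/7, maximum C = 873/7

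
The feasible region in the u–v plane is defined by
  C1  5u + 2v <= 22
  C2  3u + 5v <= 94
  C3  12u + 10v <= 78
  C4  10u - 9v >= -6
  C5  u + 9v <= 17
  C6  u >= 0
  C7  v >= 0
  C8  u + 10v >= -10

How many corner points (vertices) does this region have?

Of the 28 pairwise boundary intersections, those satisfying every inequality are:
  (164/43, 63/43)
  (22/5, 0)
  (1, 16/9)
  (0, 2/3)
  (0, 0)

5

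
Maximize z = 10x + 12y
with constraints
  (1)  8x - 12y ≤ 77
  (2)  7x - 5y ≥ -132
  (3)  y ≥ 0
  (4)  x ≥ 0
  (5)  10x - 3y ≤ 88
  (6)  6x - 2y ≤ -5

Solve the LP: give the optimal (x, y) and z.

x = 239/16, y = 757/16, maximum z = 5737/8

At the optimal vertex, 7x - 5y = -132 and 6x - 2y = -5.
Solving simultaneously gives x = 239/16, y = 757/16.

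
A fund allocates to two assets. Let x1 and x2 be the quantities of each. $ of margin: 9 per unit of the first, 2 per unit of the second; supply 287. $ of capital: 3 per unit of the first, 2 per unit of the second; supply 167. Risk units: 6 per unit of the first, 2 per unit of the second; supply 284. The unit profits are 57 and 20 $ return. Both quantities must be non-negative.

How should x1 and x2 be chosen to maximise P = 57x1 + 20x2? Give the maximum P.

x1 = 20, x2 = 107/2, maximum P = 2210

Vertices and P = 57x1 + 20x2:
  (0, 0) → P = 0
  (0, 167/2) → P = 1670
  (287/9, 0) → P = 5453/3
  (20, 107/2) → P = 2210

At the optimal vertex, 9x1 + 2x2 = 287 and 3x1 + 2x2 = 167.
Solving simultaneously gives x1 = 20, x2 = 107/2.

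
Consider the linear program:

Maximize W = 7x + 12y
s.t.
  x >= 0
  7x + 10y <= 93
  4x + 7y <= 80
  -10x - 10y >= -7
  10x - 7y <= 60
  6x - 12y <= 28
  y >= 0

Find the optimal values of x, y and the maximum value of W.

The optimum lies where x = 0 and -10x - 10y = -7.
Solving simultaneously gives x = 0, y = 7/10.

x = 0, y = 7/10, maximum W = 42/5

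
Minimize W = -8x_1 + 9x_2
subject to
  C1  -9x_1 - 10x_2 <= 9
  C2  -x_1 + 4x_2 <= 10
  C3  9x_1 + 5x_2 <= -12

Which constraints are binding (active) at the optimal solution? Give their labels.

Feasible corners and W = -8x_1 + 9x_2:
  (-68/23, 81/46) → W = 79/2
  (-5/3, 3/5) → W = 281/15
  (-98/41, 78/41) → W = 1486/41

The minimum is at (-5/3, 3/5). Substituting into each constraint, equality holds for C1 and C3; the remaining constraints have slack.

C1 and C3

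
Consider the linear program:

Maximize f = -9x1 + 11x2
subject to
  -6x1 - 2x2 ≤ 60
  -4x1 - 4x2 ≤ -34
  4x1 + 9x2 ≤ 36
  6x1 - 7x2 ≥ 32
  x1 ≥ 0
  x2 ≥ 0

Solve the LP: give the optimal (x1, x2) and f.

Extreme points and f = -9x1 + 11x2:
  (81/10, 2/5) → f = -137/2
  (17/2, 0) → f = -153/2
  (9, 0) → f = -81

x1 = 81/10, x2 = 2/5, maximum f = -137/2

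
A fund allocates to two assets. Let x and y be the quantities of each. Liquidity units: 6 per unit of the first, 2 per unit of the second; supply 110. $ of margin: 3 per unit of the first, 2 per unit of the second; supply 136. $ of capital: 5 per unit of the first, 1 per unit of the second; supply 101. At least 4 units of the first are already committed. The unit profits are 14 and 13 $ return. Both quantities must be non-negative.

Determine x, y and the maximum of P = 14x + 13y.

Corner points and P = 14x + 13y:
  (55/3, 0) → P = 770/3
  (4, 0) → P = 56
  (4, 43) → P = 615

At the optimal vertex, 6x + 2y = 110 and x = 4.
Solving simultaneously gives x = 4, y = 43.

x = 4, y = 43, maximum P = 615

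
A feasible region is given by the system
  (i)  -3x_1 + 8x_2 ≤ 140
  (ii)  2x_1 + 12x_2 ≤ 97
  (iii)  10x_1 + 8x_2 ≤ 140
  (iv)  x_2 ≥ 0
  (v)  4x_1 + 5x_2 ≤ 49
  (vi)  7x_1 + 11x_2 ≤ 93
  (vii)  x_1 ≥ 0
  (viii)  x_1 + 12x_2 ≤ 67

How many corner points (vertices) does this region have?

5

Of the 28 pairwise boundary intersections, those satisfying every inequality are:
  (49/4, 0)
  (0, 0)
  (74/9, 29/9)
  (379/73, 376/73)
  (0, 67/12)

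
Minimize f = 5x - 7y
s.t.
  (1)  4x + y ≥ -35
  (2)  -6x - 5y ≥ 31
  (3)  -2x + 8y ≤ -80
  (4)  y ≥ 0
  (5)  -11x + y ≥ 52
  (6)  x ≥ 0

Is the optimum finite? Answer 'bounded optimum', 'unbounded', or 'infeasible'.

infeasible

The boundaries -11x + y = 52 and x = 0 meet at (0, 52), but that point violates -6x - 5y ≥ 31. Every candidate vertex is excluded by some other constraint, so the feasible region is empty.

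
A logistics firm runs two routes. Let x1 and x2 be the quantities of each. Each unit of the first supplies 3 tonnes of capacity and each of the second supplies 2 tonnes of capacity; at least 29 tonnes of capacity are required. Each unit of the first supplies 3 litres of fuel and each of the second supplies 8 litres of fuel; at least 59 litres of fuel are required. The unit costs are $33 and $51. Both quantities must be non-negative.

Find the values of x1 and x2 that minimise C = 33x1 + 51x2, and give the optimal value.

The feasible region is unbounded (it extends along (0, 1), (1, 0)), but C strictly increases along every unbounded feasible direction, so there is no improving ray and the minimum is attained at a vertex.

The optimum lies where 3x1 + 2x2 = 29 and 3x1 + 8x2 = 59.
Solving simultaneously gives x1 = 19/3, x2 = 5.

x1 = 19/3, x2 = 5, minimum C = 464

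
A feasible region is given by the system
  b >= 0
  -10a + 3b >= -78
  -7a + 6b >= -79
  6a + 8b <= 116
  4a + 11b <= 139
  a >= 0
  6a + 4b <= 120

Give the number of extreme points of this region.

5

Of the 21 pairwise boundary intersections, those satisfying every inequality are:
  (39/5, 0)
  (0, 0)
  (486/49, 346/49)
  (82/17, 185/17)
  (0, 139/11)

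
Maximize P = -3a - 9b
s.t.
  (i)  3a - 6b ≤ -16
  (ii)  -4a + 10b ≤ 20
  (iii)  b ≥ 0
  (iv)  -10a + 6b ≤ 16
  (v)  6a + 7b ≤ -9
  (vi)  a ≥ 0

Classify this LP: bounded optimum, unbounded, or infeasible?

infeasible

The boundaries 6a + 7b = -9 and a = 0 meet at (0, -9/7), but that point violates 3a - 6b ≤ -16. Every candidate vertex is excluded by some other constraint, so the feasible region is empty.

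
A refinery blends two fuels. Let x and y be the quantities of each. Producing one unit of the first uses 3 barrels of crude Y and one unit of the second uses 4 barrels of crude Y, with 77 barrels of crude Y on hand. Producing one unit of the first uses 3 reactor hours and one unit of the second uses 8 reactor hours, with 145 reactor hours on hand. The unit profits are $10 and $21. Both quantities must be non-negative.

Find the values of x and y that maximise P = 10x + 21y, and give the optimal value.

Vertices and P = 10x + 21y:
  (0, 0) → P = 0
  (0, 145/8) → P = 3045/8
  (77/3, 0) → P = 770/3
  (3, 17) → P = 387

At the optimal vertex, 3x + 4y = 77 and 3x + 8y = 145.
Solving simultaneously gives x = 3, y = 17.

x = 3, y = 17, maximum P = 387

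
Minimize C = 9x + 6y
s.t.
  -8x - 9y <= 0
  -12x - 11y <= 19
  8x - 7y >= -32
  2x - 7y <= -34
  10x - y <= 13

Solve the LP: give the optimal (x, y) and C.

x = 1/3, y = 104/21, minimum C = 229/7

Corner points and C = 9x + 6y:
  (1/3, 104/21) → C = 229/7
  (123/62, 212/31) → C = 3651/62
  (125/68, 183/34) → C = 3321/68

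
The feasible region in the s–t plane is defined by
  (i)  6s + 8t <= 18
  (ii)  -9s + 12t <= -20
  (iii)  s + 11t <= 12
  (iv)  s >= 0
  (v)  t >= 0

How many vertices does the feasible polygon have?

Pairwise boundary intersections that survive every other constraint:
  (47/18, 7/24)
  (3, 0)
  (20/9, 0)

3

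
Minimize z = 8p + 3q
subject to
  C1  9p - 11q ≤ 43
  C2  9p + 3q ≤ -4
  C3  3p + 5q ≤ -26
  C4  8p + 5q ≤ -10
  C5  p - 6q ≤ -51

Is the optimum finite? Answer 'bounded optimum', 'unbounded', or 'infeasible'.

From the feasible point (-411/23, 127/23), moving in the direction (-6, -1) keeps every constraint satisfied while z decreases without bound.

unbounded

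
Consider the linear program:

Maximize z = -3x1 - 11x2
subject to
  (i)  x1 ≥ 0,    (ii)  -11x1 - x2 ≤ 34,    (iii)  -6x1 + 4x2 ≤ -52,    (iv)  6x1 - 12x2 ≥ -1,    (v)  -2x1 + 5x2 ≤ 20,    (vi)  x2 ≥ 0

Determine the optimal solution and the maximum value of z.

The feasible region is unbounded (it extends along (1, 0), (5, 2)), but z strictly decreases along every unbounded feasible direction, so there is no improving ray and the maximum is attained at a vertex.

The optimum lies where -6x1 + 4x2 = -52 and x2 = 0.
Solving simultaneously gives x1 = 26/3, x2 = 0.

x1 = 26/3, x2 = 0, maximum z = -26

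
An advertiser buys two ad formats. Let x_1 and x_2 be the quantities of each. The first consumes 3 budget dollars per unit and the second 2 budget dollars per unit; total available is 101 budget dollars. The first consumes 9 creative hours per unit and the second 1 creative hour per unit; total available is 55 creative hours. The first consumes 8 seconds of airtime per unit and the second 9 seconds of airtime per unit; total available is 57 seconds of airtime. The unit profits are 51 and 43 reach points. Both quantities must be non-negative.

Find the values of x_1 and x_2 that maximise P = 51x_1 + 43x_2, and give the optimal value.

x_1 = 6, x_2 = 1, maximum P = 349

Corner points and P = 51x_1 + 43x_2:
  (0, 0) → P = 0
  (0, 19/3) → P = 817/3
  (55/9, 0) → P = 935/3
  (6, 1) → P = 349

At the optimal vertex, 9x_1 + x_2 = 55 and 8x_1 + 9x_2 = 57.
Solving simultaneously gives x_1 = 6, x_2 = 1.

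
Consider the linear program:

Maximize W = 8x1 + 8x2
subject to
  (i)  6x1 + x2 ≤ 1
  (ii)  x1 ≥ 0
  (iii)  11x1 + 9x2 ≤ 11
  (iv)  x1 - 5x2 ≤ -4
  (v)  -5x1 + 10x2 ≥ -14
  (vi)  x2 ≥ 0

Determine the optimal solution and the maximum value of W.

Feasible corners and W = 8x1 + 8x2:
  (0, 1) → W = 8
  (1/31, 25/31) → W = 208/31
  (0, 4/5) → W = 32/5

x1 = 0, x2 = 1, maximum W = 8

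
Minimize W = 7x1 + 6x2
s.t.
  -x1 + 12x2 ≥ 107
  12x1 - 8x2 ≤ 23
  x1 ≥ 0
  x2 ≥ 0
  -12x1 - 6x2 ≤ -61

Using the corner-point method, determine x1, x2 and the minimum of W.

Extreme points and W = 7x1 + 6x2:
  (283/34, 1307/136) → W = 7883/68
  (3/5, 269/30) → W = 58
  (0, 61/6) → W = 61
The feasible region is unbounded (it extends along (0, 1), (2, 3)), but W strictly increases along every unbounded feasible direction, so there is no improving ray and the minimum is attained at a vertex.

At the optimal vertex, -x1 + 12x2 = 107 and -12x1 - 6x2 = -61.
Solving simultaneously gives x1 = 3/5, x2 = 269/30.

x1 = 3/5, x2 = 269/30, minimum W = 58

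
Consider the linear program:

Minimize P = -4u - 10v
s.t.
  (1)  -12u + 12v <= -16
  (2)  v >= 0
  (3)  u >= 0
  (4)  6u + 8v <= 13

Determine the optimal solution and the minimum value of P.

u = 71/42, v = 5/14, minimum P = -31/3

Corner points and P = -4u - 10v:
  (4/3, 0) → P = -16/3
  (71/42, 5/14) → P = -31/3
  (13/6, 0) → P = -26/3

The optimum lies where -12u + 12v = -16 and 6u + 8v = 13.
Solving simultaneously gives u = 71/42, v = 5/14.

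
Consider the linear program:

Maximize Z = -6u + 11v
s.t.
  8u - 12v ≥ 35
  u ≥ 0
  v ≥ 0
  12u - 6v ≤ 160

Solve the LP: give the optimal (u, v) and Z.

u = 285/16, v = 215/24, maximum Z = -25/3

Feasible corners and Z = -6u + 11v:
  (35/8, 0) → Z = -105/4
  (285/16, 215/24) → Z = -25/3
  (40/3, 0) → Z = -80

The optimum lies where 8u - 12v = 35 and 12u - 6v = 160.
Solving simultaneously gives u = 285/16, v = 215/24.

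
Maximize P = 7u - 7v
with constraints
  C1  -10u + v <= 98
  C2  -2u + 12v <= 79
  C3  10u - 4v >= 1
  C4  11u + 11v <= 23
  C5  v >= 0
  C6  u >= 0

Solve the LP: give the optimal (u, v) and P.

Extreme points and P = 7u - 7v:
  (103/154, 219/154) → P = -58/11
  (1/10, 0) → P = 7/10
  (23/11, 0) → P = 161/11

The optimum lies where 11u + 11v = 23 and v = 0.
Solving simultaneously gives u = 23/11, v = 0.

u = 23/11, v = 0, maximum P = 161/11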